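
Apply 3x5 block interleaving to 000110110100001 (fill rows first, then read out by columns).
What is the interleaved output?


Matrix:
  00011
  01101
  00001
Read columns: 000010010100111

000010010100111


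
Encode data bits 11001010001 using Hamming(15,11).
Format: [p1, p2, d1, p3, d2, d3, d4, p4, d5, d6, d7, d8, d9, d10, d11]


Parity bits: p1=1, p2=1, p3=0, p4=1

111010011010001


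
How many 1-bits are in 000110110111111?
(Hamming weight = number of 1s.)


Counting 1s in 000110110111111

10


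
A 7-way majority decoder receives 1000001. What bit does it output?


Ones: 2 out of 7
Threshold: 4

0 (2/7 voted 1)


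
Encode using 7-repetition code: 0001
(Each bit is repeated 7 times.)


Each bit -> 7 copies

0000000000000000000001111111


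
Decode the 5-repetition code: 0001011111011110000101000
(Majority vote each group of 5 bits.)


Groups: 00010, 11111, 01111, 00001, 01000
Majority votes: 01100

01100


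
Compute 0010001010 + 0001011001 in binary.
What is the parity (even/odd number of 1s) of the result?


0010001010 = 138
0001011001 = 89
Sum = 227 = 11100011
1s count = 5

odd parity (5 ones in 11100011)


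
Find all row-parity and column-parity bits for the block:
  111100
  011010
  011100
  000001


Row parities: 0111
Column parities: 111011

Row P: 0111, Col P: 111011, Corner: 1


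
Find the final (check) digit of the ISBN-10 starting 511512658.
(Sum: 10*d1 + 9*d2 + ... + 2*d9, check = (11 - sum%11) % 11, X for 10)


Weighted sum: 173
173 mod 11 = 8

Check digit: 3


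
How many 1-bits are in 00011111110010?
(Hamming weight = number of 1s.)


Counting 1s in 00011111110010

8


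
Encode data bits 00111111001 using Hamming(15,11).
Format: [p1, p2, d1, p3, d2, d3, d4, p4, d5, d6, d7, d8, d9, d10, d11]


Parity bits: p1=0, p2=1, p3=0, p4=1

010001111111001


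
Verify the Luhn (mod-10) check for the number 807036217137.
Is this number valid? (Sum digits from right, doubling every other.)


Luhn sum = 48
48 mod 10 = 8

Invalid (Luhn sum mod 10 = 8)


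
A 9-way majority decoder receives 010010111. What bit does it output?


Ones: 5 out of 9
Threshold: 5

1 (5/9 voted 1)


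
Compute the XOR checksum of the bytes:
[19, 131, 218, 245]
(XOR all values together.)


XOR chain: 19 ^ 131 ^ 218 ^ 245 = 191

191


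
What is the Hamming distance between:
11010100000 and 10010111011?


XOR: 01000011011
Count of 1s: 5

5


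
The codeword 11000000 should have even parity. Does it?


Number of 1s: 2

Yes, parity is correct (2 ones)


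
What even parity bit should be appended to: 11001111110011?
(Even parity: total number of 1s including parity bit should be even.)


Number of 1s in data: 10
Parity bit: 0

0


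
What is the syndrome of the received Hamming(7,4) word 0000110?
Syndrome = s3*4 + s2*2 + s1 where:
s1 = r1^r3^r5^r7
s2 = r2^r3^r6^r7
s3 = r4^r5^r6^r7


s1=1, s2=1, s3=0

Syndrome = 3 (error at position 3)


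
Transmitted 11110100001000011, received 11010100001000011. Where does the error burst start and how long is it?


XOR: 00100000000000000

Burst at position 2, length 1


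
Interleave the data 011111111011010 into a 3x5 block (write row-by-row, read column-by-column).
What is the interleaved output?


Matrix:
  01111
  11110
  11010
Read columns: 011111110111100

011111110111100


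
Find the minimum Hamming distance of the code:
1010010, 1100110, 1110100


Comparing all pairs, minimum distance: 2
Can detect 1 errors, correct 0 errors

2


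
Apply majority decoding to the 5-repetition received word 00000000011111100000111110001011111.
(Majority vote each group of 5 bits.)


Groups: 00000, 00001, 11111, 00000, 11111, 00010, 11111
Majority votes: 0010101

0010101


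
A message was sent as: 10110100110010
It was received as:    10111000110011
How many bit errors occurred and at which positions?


XOR: 00001100000001

3 error(s) at position(s): 4, 5, 13


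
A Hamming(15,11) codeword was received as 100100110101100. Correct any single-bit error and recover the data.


Syndrome = 1: error at position 1

Data: 00010101100 (corrected bit 1)


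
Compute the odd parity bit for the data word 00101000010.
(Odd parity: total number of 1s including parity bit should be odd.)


Number of 1s in data: 3
Parity bit: 0

0


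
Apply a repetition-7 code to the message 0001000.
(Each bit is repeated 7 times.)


Each bit -> 7 copies

0000000000000000000001111111000000000000000000000


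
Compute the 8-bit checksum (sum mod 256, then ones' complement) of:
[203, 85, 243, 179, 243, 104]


Sum = 1057 mod 256 = 33
Complement = 222

222


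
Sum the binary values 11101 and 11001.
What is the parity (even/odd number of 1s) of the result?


11101 = 29
11001 = 25
Sum = 54 = 110110
1s count = 4

even parity (4 ones in 110110)


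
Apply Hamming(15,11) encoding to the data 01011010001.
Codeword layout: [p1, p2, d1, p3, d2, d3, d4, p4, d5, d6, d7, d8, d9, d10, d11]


Parity bits: p1=1, p2=1, p3=1, p4=1

110110111010001


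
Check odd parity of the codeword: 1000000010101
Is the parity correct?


Number of 1s: 4

No, parity error (4 ones)


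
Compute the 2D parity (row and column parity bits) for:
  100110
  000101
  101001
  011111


Row parities: 1011
Column parities: 010101

Row P: 1011, Col P: 010101, Corner: 1


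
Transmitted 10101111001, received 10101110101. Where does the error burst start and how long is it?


XOR: 00000001100

Burst at position 7, length 2


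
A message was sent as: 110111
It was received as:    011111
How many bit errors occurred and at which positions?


XOR: 101000

2 error(s) at position(s): 0, 2


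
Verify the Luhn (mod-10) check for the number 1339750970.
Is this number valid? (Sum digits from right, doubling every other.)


Luhn sum = 44
44 mod 10 = 4

Invalid (Luhn sum mod 10 = 4)


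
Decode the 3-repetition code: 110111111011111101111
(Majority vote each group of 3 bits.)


Groups: 110, 111, 111, 011, 111, 101, 111
Majority votes: 1111111

1111111


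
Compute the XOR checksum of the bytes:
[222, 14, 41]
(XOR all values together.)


XOR chain: 222 ^ 14 ^ 41 = 249

249


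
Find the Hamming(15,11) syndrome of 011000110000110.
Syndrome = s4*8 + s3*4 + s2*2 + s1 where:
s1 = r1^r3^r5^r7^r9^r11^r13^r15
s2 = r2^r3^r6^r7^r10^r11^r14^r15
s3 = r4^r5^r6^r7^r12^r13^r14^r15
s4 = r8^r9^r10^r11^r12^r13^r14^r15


s1=1, s2=0, s3=1, s4=1

Syndrome = 13 (error at position 13)


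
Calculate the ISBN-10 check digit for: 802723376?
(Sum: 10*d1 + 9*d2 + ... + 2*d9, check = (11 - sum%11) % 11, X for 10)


Weighted sum: 217
217 mod 11 = 8

Check digit: 3


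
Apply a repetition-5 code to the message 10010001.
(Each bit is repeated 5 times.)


Each bit -> 5 copies

1111100000000001111100000000000000011111


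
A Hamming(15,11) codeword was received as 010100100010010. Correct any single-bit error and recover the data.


Syndrome = 4: error at position 4

Data: 00010010010 (corrected bit 4)


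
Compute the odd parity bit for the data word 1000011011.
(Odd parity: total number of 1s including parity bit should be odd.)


Number of 1s in data: 5
Parity bit: 0

0


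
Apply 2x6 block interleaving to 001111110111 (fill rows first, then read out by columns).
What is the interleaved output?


Matrix:
  001111
  110111
Read columns: 010110111111

010110111111


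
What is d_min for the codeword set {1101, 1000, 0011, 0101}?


Comparing all pairs, minimum distance: 1
Can detect 0 errors, correct 0 errors

1


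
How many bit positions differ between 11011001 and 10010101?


XOR: 01001100
Count of 1s: 3

3


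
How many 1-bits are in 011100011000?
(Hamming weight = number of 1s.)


Counting 1s in 011100011000

5


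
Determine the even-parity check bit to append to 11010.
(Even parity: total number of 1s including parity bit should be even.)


Number of 1s in data: 3
Parity bit: 1

1


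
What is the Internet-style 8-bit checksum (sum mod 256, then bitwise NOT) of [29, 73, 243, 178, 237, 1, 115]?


Sum = 876 mod 256 = 108
Complement = 147

147


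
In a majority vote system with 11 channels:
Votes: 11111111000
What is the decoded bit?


Ones: 8 out of 11
Threshold: 6

1 (8/11 voted 1)


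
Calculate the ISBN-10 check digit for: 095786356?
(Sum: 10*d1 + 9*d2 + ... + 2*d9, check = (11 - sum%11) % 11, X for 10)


Weighted sum: 287
287 mod 11 = 1

Check digit: X


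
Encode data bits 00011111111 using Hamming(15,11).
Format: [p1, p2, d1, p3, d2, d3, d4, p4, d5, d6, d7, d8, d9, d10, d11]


Parity bits: p1=1, p2=1, p3=1, p4=1

110100111111111


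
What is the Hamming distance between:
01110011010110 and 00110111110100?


XOR: 01000100100010
Count of 1s: 4

4


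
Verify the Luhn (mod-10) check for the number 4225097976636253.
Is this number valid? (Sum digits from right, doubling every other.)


Luhn sum = 68
68 mod 10 = 8

Invalid (Luhn sum mod 10 = 8)


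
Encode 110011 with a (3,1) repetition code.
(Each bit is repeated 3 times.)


Each bit -> 3 copies

111111000000111111


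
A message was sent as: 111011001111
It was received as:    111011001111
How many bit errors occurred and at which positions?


XOR: 000000000000

0 errors (received matches sent)


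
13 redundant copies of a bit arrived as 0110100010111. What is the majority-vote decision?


Ones: 7 out of 13
Threshold: 7

1 (7/13 voted 1)


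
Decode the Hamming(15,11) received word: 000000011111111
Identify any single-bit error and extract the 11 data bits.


Syndrome = 0: no error detected

Data: 00001111111 (no errors)


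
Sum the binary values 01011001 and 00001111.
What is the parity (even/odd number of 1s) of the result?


01011001 = 89
00001111 = 15
Sum = 104 = 1101000
1s count = 3

odd parity (3 ones in 1101000)


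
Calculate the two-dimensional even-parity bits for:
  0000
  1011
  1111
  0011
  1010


Row parities: 01000
Column parities: 1101

Row P: 01000, Col P: 1101, Corner: 1


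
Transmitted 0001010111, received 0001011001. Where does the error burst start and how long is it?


XOR: 0000001110

Burst at position 6, length 3


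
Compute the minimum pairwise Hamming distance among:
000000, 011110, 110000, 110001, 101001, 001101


Comparing all pairs, minimum distance: 1
Can detect 0 errors, correct 0 errors

1


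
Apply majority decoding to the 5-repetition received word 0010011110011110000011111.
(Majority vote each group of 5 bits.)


Groups: 00100, 11110, 01111, 00000, 11111
Majority votes: 01101

01101


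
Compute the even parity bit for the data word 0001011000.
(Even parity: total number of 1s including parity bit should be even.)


Number of 1s in data: 3
Parity bit: 1

1


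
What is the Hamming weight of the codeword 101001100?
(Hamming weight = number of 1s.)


Counting 1s in 101001100

4


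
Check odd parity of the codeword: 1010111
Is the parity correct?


Number of 1s: 5

Yes, parity is correct (5 ones)


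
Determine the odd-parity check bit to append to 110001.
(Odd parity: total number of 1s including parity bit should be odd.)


Number of 1s in data: 3
Parity bit: 0

0


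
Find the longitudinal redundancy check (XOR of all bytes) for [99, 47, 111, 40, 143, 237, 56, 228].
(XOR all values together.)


XOR chain: 99 ^ 47 ^ 111 ^ 40 ^ 143 ^ 237 ^ 56 ^ 228 = 181

181


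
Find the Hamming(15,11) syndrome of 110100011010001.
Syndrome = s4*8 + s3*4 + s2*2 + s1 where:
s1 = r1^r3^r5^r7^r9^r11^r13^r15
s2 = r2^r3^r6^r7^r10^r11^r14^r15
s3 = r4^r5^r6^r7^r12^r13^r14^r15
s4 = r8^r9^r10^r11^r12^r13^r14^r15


s1=0, s2=1, s3=0, s4=0

Syndrome = 2 (error at position 2)


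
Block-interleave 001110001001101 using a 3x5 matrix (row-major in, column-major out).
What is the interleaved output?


Matrix:
  00111
  00010
  01101
Read columns: 000001101110101

000001101110101


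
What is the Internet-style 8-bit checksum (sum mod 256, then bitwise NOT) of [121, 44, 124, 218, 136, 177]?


Sum = 820 mod 256 = 52
Complement = 203

203


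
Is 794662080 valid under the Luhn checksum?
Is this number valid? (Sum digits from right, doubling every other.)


Luhn sum = 40
40 mod 10 = 0

Valid (Luhn sum mod 10 = 0)


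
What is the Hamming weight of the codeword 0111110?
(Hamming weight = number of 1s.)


Counting 1s in 0111110

5


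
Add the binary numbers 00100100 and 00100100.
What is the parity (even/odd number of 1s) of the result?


00100100 = 36
00100100 = 36
Sum = 72 = 1001000
1s count = 2

even parity (2 ones in 1001000)


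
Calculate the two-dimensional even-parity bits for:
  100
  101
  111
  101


Row parities: 1010
Column parities: 011

Row P: 1010, Col P: 011, Corner: 0


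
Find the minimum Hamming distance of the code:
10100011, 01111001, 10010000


Comparing all pairs, minimum distance: 4
Can detect 3 errors, correct 1 errors

4


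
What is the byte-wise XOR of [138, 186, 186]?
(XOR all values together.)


XOR chain: 138 ^ 186 ^ 186 = 138

138


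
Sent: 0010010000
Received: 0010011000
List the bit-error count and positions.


XOR: 0000001000

1 error(s) at position(s): 6


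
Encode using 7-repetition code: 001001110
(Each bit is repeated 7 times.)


Each bit -> 7 copies

000000000000001111111000000000000001111111111111111111110000000


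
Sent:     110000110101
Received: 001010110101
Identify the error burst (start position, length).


XOR: 111010000000

Burst at position 0, length 5


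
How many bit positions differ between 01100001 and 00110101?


XOR: 01010100
Count of 1s: 3

3


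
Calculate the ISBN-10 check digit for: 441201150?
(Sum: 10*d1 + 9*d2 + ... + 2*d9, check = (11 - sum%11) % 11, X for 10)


Weighted sum: 122
122 mod 11 = 1

Check digit: X


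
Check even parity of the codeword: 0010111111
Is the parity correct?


Number of 1s: 7

No, parity error (7 ones)


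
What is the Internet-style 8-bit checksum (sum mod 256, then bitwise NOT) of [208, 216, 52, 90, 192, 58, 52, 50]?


Sum = 918 mod 256 = 150
Complement = 105

105


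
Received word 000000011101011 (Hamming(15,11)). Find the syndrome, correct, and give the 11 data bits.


Syndrome = 6: error at position 6

Data: 00101101011 (corrected bit 6)


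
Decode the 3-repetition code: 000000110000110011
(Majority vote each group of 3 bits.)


Groups: 000, 000, 110, 000, 110, 011
Majority votes: 001011

001011


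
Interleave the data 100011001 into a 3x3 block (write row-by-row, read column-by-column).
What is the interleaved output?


Matrix:
  100
  011
  001
Read columns: 100010011

100010011


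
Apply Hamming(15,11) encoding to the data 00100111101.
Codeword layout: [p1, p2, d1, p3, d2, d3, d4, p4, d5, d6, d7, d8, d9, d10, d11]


Parity bits: p1=1, p2=0, p3=0, p4=1

100001010111101


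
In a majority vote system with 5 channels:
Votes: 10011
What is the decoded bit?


Ones: 3 out of 5
Threshold: 3

1 (3/5 voted 1)


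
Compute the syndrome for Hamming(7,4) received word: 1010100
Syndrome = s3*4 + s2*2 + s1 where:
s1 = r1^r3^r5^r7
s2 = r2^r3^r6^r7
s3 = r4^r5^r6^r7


s1=1, s2=1, s3=1

Syndrome = 7 (error at position 7)


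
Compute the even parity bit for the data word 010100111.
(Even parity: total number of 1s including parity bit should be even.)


Number of 1s in data: 5
Parity bit: 1

1


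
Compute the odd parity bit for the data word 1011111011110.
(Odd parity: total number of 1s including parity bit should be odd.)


Number of 1s in data: 10
Parity bit: 1

1


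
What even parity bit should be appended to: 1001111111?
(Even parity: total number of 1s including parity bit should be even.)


Number of 1s in data: 8
Parity bit: 0

0


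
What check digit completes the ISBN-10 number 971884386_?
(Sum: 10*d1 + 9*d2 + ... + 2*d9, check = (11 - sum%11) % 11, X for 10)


Weighted sum: 333
333 mod 11 = 3

Check digit: 8


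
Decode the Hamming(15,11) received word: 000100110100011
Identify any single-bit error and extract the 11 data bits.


Syndrome = 0: no error detected

Data: 00010100011 (no errors)


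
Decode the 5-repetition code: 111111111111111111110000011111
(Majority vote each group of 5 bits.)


Groups: 11111, 11111, 11111, 11111, 00000, 11111
Majority votes: 111101

111101


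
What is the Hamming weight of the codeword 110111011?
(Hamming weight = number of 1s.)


Counting 1s in 110111011

7


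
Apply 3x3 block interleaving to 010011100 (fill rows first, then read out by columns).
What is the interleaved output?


Matrix:
  010
  011
  100
Read columns: 001110010

001110010


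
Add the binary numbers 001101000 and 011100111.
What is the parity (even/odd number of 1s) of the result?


001101000 = 104
011100111 = 231
Sum = 335 = 101001111
1s count = 6

even parity (6 ones in 101001111)


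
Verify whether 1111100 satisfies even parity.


Number of 1s: 5

No, parity error (5 ones)


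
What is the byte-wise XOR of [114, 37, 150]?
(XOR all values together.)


XOR chain: 114 ^ 37 ^ 150 = 193

193


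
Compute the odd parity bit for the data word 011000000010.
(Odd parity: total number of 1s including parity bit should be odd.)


Number of 1s in data: 3
Parity bit: 0

0


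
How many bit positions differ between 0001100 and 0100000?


XOR: 0101100
Count of 1s: 3

3


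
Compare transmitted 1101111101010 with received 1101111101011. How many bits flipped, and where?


XOR: 0000000000001

1 error(s) at position(s): 12


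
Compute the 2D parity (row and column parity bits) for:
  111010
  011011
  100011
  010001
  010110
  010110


Row parities: 001011
Column parities: 010011

Row P: 001011, Col P: 010011, Corner: 1


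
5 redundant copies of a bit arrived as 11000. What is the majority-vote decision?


Ones: 2 out of 5
Threshold: 3

0 (2/5 voted 1)


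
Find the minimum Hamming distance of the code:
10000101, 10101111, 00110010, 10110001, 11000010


Comparing all pairs, minimum distance: 3
Can detect 2 errors, correct 1 errors

3


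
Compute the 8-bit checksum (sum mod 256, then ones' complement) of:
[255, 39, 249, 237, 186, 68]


Sum = 1034 mod 256 = 10
Complement = 245

245


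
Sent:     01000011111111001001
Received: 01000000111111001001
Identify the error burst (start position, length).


XOR: 00000011000000000000

Burst at position 6, length 2


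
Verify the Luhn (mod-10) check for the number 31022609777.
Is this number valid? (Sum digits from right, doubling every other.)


Luhn sum = 42
42 mod 10 = 2

Invalid (Luhn sum mod 10 = 2)


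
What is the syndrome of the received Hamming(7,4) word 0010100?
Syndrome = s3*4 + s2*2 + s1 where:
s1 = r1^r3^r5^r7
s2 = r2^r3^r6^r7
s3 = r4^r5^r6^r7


s1=0, s2=1, s3=1

Syndrome = 6 (error at position 6)


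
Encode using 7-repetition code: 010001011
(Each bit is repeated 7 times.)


Each bit -> 7 copies

000000011111110000000000000000000001111111000000011111111111111


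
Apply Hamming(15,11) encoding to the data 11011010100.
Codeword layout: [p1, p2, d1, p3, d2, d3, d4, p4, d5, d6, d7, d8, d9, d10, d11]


Parity bits: p1=0, p2=1, p3=1, p4=1

011110111010100


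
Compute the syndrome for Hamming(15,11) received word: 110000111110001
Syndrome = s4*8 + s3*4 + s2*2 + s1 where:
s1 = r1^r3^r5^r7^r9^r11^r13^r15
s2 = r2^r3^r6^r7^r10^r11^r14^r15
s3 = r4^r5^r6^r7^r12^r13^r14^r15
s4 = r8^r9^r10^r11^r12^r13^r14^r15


s1=1, s2=1, s3=0, s4=1

Syndrome = 11 (error at position 11)


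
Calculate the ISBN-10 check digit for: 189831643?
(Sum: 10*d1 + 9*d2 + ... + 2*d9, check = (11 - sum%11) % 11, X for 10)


Weighted sum: 275
275 mod 11 = 0

Check digit: 0


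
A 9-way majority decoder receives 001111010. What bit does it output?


Ones: 5 out of 9
Threshold: 5

1 (5/9 voted 1)


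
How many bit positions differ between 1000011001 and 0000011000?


XOR: 1000000001
Count of 1s: 2

2


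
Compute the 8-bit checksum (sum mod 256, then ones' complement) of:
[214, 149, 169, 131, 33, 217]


Sum = 913 mod 256 = 145
Complement = 110

110


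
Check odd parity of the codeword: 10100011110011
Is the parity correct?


Number of 1s: 8

No, parity error (8 ones)


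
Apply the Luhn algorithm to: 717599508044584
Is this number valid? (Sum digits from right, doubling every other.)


Luhn sum = 76
76 mod 10 = 6

Invalid (Luhn sum mod 10 = 6)


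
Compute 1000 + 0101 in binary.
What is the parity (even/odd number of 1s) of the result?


1000 = 8
0101 = 5
Sum = 13 = 1101
1s count = 3

odd parity (3 ones in 1101)


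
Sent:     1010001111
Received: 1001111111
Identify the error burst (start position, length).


XOR: 0011110000

Burst at position 2, length 4


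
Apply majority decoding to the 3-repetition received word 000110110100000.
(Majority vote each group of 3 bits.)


Groups: 000, 110, 110, 100, 000
Majority votes: 01100

01100


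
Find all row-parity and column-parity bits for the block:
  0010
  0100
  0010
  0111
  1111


Row parities: 11110
Column parities: 1100

Row P: 11110, Col P: 1100, Corner: 0


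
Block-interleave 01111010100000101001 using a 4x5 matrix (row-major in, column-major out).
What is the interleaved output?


Matrix:
  01111
  01010
  00001
  01001
Read columns: 00001101100011001011

00001101100011001011


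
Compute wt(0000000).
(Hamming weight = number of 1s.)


Counting 1s in 0000000

0


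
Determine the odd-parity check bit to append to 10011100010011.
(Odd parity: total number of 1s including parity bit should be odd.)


Number of 1s in data: 7
Parity bit: 0

0


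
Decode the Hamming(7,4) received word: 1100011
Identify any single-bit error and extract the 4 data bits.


Syndrome = 2: error at position 2

Data: 0011 (corrected bit 2)


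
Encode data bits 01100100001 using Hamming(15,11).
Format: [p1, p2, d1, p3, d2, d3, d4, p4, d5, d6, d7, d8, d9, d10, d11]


Parity bits: p1=0, p2=1, p3=1, p4=0

010111000100001


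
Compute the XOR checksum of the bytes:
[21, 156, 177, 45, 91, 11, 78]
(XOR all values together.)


XOR chain: 21 ^ 156 ^ 177 ^ 45 ^ 91 ^ 11 ^ 78 = 11

11


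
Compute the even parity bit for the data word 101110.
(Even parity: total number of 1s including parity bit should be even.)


Number of 1s in data: 4
Parity bit: 0

0


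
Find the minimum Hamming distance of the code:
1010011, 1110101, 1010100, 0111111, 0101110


Comparing all pairs, minimum distance: 2
Can detect 1 errors, correct 0 errors

2


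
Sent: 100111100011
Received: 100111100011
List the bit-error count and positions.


XOR: 000000000000

0 errors (received matches sent)


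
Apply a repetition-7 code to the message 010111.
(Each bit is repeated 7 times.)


Each bit -> 7 copies

000000011111110000000111111111111111111111


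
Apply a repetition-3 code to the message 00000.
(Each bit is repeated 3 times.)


Each bit -> 3 copies

000000000000000


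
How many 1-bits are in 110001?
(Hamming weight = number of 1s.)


Counting 1s in 110001

3


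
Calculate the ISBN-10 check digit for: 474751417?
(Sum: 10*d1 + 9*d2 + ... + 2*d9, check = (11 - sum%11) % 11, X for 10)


Weighted sum: 252
252 mod 11 = 10

Check digit: 1


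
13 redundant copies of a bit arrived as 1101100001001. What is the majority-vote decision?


Ones: 6 out of 13
Threshold: 7

0 (6/13 voted 1)


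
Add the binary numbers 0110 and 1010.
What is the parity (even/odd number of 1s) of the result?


0110 = 6
1010 = 10
Sum = 16 = 10000
1s count = 1

odd parity (1 ones in 10000)


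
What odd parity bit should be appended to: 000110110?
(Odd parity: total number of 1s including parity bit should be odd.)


Number of 1s in data: 4
Parity bit: 1

1


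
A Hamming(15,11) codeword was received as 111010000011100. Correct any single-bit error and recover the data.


Syndrome = 15: error at position 15

Data: 11000011101 (corrected bit 15)


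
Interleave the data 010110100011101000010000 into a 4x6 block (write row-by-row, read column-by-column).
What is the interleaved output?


Matrix:
  010110
  100011
  101000
  010000
Read columns: 011010010010100011000100

011010010010100011000100


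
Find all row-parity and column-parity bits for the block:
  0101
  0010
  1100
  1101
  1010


Row parities: 01010
Column parities: 1100

Row P: 01010, Col P: 1100, Corner: 0


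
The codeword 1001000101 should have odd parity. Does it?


Number of 1s: 4

No, parity error (4 ones)


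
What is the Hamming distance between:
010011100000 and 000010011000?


XOR: 010001111000
Count of 1s: 5

5


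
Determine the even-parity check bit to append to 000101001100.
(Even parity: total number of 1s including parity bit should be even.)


Number of 1s in data: 4
Parity bit: 0

0


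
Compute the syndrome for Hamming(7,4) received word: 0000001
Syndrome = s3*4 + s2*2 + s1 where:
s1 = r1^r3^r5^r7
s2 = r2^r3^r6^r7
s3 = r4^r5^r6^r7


s1=1, s2=1, s3=1

Syndrome = 7 (error at position 7)


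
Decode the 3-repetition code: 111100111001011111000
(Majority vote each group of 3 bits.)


Groups: 111, 100, 111, 001, 011, 111, 000
Majority votes: 1010110

1010110


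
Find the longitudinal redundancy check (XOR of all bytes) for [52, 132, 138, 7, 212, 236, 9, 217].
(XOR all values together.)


XOR chain: 52 ^ 132 ^ 138 ^ 7 ^ 212 ^ 236 ^ 9 ^ 217 = 213

213


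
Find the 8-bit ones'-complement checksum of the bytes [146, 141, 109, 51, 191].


Sum = 638 mod 256 = 126
Complement = 129

129


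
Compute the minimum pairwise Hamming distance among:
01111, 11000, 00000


Comparing all pairs, minimum distance: 2
Can detect 1 errors, correct 0 errors

2


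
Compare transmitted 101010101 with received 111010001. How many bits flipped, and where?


XOR: 010000100

2 error(s) at position(s): 1, 6


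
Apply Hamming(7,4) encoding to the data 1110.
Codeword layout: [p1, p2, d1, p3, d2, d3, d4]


Parity bits: p1=0, p2=0, p3=0

0010110


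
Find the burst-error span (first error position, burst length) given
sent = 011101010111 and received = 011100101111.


XOR: 000001111000

Burst at position 5, length 4


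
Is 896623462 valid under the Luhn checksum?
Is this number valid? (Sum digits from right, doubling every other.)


Luhn sum = 43
43 mod 10 = 3

Invalid (Luhn sum mod 10 = 3)


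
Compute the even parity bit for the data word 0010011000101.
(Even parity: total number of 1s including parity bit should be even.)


Number of 1s in data: 5
Parity bit: 1

1


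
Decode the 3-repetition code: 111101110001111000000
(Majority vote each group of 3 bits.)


Groups: 111, 101, 110, 001, 111, 000, 000
Majority votes: 1110100

1110100


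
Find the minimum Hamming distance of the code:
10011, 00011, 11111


Comparing all pairs, minimum distance: 1
Can detect 0 errors, correct 0 errors

1


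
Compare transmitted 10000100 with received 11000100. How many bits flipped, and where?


XOR: 01000000

1 error(s) at position(s): 1


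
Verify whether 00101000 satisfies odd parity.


Number of 1s: 2

No, parity error (2 ones)


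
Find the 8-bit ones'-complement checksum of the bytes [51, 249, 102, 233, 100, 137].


Sum = 872 mod 256 = 104
Complement = 151

151


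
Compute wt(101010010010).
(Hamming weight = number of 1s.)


Counting 1s in 101010010010

5


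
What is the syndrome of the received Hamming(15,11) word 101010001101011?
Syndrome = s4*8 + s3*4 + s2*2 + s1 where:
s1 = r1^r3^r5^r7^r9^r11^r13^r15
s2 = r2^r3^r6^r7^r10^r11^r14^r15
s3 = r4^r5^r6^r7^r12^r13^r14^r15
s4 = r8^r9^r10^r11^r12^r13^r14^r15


s1=1, s2=0, s3=0, s4=1

Syndrome = 9 (error at position 9)


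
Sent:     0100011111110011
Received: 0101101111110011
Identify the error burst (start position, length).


XOR: 0001110000000000

Burst at position 3, length 3


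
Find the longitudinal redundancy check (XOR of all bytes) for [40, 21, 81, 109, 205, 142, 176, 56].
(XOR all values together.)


XOR chain: 40 ^ 21 ^ 81 ^ 109 ^ 205 ^ 142 ^ 176 ^ 56 = 202

202


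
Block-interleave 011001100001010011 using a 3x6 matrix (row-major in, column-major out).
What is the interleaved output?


Matrix:
  011001
  100001
  010011
Read columns: 010101100000001111

010101100000001111


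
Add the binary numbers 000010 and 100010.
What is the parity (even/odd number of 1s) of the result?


000010 = 2
100010 = 34
Sum = 36 = 100100
1s count = 2

even parity (2 ones in 100100)


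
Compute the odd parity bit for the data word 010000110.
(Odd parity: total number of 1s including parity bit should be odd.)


Number of 1s in data: 3
Parity bit: 0

0


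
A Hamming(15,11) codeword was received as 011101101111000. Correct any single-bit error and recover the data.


Syndrome = 0: no error detected

Data: 10111111000 (no errors)


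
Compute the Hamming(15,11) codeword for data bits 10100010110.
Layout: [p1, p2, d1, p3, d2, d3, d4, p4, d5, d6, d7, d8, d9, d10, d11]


Parity bits: p1=1, p2=0, p3=1, p4=1

101101010010110


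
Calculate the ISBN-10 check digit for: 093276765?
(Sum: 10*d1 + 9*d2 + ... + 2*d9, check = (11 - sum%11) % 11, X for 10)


Weighted sum: 247
247 mod 11 = 5

Check digit: 6


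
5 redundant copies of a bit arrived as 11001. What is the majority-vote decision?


Ones: 3 out of 5
Threshold: 3

1 (3/5 voted 1)


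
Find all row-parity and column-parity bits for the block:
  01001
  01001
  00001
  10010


Row parities: 0010
Column parities: 10011

Row P: 0010, Col P: 10011, Corner: 1


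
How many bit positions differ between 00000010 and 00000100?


XOR: 00000110
Count of 1s: 2

2


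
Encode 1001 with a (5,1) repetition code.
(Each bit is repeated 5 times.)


Each bit -> 5 copies

11111000000000011111


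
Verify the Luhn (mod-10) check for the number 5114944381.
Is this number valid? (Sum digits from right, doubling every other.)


Luhn sum = 40
40 mod 10 = 0

Valid (Luhn sum mod 10 = 0)


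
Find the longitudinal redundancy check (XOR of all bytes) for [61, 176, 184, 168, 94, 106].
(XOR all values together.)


XOR chain: 61 ^ 176 ^ 184 ^ 168 ^ 94 ^ 106 = 169

169


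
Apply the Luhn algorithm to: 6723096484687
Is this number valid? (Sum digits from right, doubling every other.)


Luhn sum = 78
78 mod 10 = 8

Invalid (Luhn sum mod 10 = 8)


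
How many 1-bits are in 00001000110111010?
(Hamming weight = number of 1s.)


Counting 1s in 00001000110111010

7


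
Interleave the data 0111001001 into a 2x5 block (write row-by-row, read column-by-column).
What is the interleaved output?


Matrix:
  01110
  01001
Read columns: 0011101001

0011101001


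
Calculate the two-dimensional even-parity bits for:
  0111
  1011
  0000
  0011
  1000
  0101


Row parities: 110010
Column parities: 0010

Row P: 110010, Col P: 0010, Corner: 1


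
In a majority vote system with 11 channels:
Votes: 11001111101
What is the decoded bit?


Ones: 8 out of 11
Threshold: 6

1 (8/11 voted 1)


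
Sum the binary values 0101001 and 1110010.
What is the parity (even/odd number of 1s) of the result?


0101001 = 41
1110010 = 114
Sum = 155 = 10011011
1s count = 5

odd parity (5 ones in 10011011)


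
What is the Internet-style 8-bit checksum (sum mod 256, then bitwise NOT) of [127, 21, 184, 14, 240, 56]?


Sum = 642 mod 256 = 130
Complement = 125

125


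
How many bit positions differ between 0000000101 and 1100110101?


XOR: 1100110000
Count of 1s: 4

4


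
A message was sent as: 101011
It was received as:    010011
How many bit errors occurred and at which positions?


XOR: 111000

3 error(s) at position(s): 0, 1, 2


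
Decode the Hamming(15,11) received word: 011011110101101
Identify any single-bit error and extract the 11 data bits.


Syndrome = 9: error at position 9

Data: 11111101101 (corrected bit 9)


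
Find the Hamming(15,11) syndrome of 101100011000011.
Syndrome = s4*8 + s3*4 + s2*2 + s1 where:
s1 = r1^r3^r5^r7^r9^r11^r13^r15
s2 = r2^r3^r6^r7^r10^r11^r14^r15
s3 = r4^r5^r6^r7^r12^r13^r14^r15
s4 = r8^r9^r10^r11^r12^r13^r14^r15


s1=0, s2=1, s3=1, s4=0

Syndrome = 6 (error at position 6)


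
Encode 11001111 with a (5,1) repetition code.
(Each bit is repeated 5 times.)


Each bit -> 5 copies

1111111111000000000011111111111111111111


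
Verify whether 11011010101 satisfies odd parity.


Number of 1s: 7

Yes, parity is correct (7 ones)


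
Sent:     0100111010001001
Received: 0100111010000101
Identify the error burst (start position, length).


XOR: 0000000000001100

Burst at position 12, length 2


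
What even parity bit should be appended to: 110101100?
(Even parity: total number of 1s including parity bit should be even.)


Number of 1s in data: 5
Parity bit: 1

1


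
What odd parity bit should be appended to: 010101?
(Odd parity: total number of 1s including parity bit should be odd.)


Number of 1s in data: 3
Parity bit: 0

0


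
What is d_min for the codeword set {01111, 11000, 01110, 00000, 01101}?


Comparing all pairs, minimum distance: 1
Can detect 0 errors, correct 0 errors

1


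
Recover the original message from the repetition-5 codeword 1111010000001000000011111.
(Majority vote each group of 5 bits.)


Groups: 11110, 10000, 00100, 00000, 11111
Majority votes: 10001

10001


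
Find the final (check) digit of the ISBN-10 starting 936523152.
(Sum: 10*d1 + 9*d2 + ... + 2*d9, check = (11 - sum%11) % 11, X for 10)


Weighted sum: 250
250 mod 11 = 8

Check digit: 3


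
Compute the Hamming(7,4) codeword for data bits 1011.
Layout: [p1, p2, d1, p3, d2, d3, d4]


Parity bits: p1=0, p2=1, p3=0

0110011


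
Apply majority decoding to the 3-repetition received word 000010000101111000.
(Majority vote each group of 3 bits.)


Groups: 000, 010, 000, 101, 111, 000
Majority votes: 000110

000110


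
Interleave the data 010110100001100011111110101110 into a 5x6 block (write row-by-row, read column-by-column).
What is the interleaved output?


Matrix:
  010110
  100001
  100011
  111110
  101110
Read columns: 011111001000011100111011101100

011111001000011100111011101100


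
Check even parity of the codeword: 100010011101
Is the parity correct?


Number of 1s: 6

Yes, parity is correct (6 ones)


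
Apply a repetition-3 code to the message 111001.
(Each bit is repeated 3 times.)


Each bit -> 3 copies

111111111000000111


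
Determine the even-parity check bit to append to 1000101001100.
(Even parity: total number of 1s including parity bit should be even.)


Number of 1s in data: 5
Parity bit: 1

1


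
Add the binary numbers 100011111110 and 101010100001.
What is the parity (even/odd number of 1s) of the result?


100011111110 = 2302
101010100001 = 2721
Sum = 5023 = 1001110011111
1s count = 9

odd parity (9 ones in 1001110011111)


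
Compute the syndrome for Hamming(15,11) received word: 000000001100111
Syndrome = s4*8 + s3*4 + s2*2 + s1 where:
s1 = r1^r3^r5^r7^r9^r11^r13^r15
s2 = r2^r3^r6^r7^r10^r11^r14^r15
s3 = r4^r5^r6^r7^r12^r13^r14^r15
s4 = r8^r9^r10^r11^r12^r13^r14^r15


s1=1, s2=1, s3=1, s4=1

Syndrome = 15 (error at position 15)


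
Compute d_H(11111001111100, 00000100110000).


XOR: 11111101001100
Count of 1s: 9

9


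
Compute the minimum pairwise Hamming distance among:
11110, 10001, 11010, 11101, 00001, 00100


Comparing all pairs, minimum distance: 1
Can detect 0 errors, correct 0 errors

1


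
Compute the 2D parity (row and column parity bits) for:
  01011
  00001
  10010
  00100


Row parities: 1101
Column parities: 11100

Row P: 1101, Col P: 11100, Corner: 1


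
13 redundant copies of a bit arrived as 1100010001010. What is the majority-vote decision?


Ones: 5 out of 13
Threshold: 7

0 (5/13 voted 1)


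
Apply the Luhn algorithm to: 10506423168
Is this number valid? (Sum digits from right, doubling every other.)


Luhn sum = 40
40 mod 10 = 0

Valid (Luhn sum mod 10 = 0)


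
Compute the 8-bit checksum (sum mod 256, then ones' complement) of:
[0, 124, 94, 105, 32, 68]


Sum = 423 mod 256 = 167
Complement = 88

88


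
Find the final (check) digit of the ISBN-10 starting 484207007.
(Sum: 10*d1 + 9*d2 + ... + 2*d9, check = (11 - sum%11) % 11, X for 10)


Weighted sum: 207
207 mod 11 = 9

Check digit: 2


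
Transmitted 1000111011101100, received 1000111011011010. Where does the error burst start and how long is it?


XOR: 0000000000110110

Burst at position 10, length 5


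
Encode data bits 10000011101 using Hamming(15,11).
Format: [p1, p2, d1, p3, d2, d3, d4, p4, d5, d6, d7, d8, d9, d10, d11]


Parity bits: p1=0, p2=1, p3=1, p4=0

011100000011101


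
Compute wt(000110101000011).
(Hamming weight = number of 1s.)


Counting 1s in 000110101000011

6


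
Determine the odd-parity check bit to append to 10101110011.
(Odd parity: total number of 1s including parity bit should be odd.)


Number of 1s in data: 7
Parity bit: 0

0


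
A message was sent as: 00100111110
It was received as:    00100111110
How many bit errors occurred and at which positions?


XOR: 00000000000

0 errors (received matches sent)


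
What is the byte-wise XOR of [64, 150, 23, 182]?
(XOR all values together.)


XOR chain: 64 ^ 150 ^ 23 ^ 182 = 119

119


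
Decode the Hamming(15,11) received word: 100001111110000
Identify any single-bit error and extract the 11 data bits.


Syndrome = 0: no error detected

Data: 00111110000 (no errors)


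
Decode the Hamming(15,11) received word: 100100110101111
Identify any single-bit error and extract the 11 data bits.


Syndrome = 0: no error detected

Data: 00010101111 (no errors)


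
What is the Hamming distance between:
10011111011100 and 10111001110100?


XOR: 00100110101000
Count of 1s: 5

5


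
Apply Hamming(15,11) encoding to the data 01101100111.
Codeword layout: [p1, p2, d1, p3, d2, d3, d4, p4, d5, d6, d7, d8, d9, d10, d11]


Parity bits: p1=0, p2=0, p3=1, p4=1

000111011100111


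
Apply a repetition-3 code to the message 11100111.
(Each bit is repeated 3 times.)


Each bit -> 3 copies

111111111000000111111111


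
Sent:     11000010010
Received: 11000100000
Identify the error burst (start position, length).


XOR: 00000110010

Burst at position 5, length 5


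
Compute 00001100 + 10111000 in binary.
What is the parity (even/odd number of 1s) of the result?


00001100 = 12
10111000 = 184
Sum = 196 = 11000100
1s count = 3

odd parity (3 ones in 11000100)


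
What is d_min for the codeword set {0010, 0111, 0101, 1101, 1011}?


Comparing all pairs, minimum distance: 1
Can detect 0 errors, correct 0 errors

1


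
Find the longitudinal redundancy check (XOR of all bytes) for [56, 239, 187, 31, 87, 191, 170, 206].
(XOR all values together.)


XOR chain: 56 ^ 239 ^ 187 ^ 31 ^ 87 ^ 191 ^ 170 ^ 206 = 255

255


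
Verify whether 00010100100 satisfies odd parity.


Number of 1s: 3

Yes, parity is correct (3 ones)


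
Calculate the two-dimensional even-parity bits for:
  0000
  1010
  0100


Row parities: 001
Column parities: 1110

Row P: 001, Col P: 1110, Corner: 1


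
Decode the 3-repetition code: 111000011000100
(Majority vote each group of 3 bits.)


Groups: 111, 000, 011, 000, 100
Majority votes: 10100

10100
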